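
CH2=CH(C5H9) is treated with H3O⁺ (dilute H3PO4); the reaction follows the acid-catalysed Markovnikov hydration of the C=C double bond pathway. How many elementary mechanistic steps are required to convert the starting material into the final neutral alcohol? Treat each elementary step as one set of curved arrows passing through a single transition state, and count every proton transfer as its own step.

4

Step 1: Electrophilic addition begins with the π(C=C) electrons forming a bond to the proton of H3O⁺. Following Markovnikov's rule, the resulting cation is secondary. H2O is released.
Step 2: A 1,2-hydride shift from the adjacent cyclopentyl carbon moves the positive charge from the secondary centre to an adjacent carbon, generating a more stable tertiary carbocation.
Step 3: Nucleophilic capture of the cation by H2O produces the protonated alcohol (an oxonium ion).
Step 4: H2O removes a proton from the oxonium oxygen, regenerating H3O⁺ and giving the neutral alcohol.
Total: 4 elementary steps.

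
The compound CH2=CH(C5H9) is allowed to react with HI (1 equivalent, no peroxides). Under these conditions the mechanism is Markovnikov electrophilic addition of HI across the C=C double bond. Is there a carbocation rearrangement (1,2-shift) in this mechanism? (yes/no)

yes

The first-formed carbocation is secondary.
The adjacent cyclopentyl carbon already bears 2 other carbon substituents and has a hydrogen to migrate; after a 1,2-hydride shift from that carbon the positive charge sits on a tertiary centre.
Tertiary is more stable than secondary, so the shift occurs.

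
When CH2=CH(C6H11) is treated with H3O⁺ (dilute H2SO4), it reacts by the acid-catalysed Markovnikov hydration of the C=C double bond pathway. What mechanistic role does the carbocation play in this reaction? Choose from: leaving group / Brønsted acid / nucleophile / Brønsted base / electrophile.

Step 3: Water acts as the nucleophile: an oxygen lone pair bonds to the cationic carbon, giving an oxonium-ion intermediate.
The carbocation accepts an electron pair into an empty or π* orbital — it is the electrophile.

electrophile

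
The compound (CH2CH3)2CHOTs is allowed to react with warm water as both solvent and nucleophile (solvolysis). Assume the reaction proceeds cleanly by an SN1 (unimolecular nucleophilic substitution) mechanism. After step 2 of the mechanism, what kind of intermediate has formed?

Step 1: Rate-determining heterolysis of the C–O bond gives TsO⁻ and a secondary carbocation.
Step 2: Nucleophilic capture: the oxygen of H2O bonds to the cationic carbon, producing an oxonium-ion intermediate.
After step 2 the species present is an oxonium ion.

oxonium ion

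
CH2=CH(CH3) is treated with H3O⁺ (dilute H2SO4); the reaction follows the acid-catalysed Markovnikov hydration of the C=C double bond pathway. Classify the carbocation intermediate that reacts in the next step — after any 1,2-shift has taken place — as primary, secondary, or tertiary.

secondary

Step 1: Protonation of the alkene by H3O⁺: the π bond acts as the nucleophile and picks up H⁺, giving the more stable (Markovnikov) secondary carbocation. H2O is released.
No single 1,2-shift to an adjacent carbon would give a more-substituted cation, so no rearrangement occurs.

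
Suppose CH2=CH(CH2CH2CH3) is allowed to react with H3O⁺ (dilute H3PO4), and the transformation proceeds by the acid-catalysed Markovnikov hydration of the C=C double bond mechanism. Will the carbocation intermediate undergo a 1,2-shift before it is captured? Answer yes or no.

The first-formed carbocation is secondary.
No single 1,2-shift to an adjacent carbon would produce a more-substituted cation than the one already present, so no rearrangement occurs.

no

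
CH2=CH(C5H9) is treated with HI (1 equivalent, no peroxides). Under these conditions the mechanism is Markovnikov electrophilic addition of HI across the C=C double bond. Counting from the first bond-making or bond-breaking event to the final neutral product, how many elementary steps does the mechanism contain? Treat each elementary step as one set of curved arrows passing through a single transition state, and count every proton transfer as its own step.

Step 1: Electrophilic addition begins with the π(C=C) electrons forming a bond to the proton of HI. Following Markovnikov's rule, the resulting cation is secondary. The H–I bond breaks heterolytically, releasing I⁻.
Step 2: Carbocation rearrangement: a 1,2-hydride shift from the adjacent cyclopentyl carbon converts the initially-formed secondary cation into the more stable tertiary cation.
Step 3: Nucleophilic attack by I⁻ on the carbocation completes the addition, giving R–I.
Total: 3 elementary steps.

3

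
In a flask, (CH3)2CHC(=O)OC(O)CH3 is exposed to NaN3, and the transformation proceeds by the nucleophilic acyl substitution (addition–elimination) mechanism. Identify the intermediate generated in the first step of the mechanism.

Step 1: Nucleophilic addition of N3⁻ to the acyl carbon breaks the π(C=O) bond and yields a tetrahedral, anionic intermediate.
After step 1 the species present is a tetrahedral intermediate.

tetrahedral intermediate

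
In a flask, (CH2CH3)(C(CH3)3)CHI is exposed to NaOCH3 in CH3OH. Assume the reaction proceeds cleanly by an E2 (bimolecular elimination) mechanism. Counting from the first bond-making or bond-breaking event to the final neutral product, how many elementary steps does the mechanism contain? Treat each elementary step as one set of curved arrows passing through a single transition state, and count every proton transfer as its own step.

Step 1: Concerted anti-periplanar elimination: CH3O⁻ abstracts a β-H while I⁻ leaves, and the C–H electrons become the new C=C π bond — all in a single transition state.
Total: 1 elementary step.

1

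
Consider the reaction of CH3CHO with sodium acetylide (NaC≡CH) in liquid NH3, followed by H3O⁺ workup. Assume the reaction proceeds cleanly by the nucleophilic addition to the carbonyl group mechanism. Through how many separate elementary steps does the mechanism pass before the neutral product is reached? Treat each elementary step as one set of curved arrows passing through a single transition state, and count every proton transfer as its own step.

Step 1: HC≡C⁻ attacks the sp² carbonyl carbon; the C=O π bond breaks and the electrons end up as a lone pair on the alkoxide oxygen of the tetrahedral intermediate.
Step 2: Protonation of the alkoxide by H3O⁺ workup furnishes a propargyl alcohol.
Total: 2 elementary steps.

2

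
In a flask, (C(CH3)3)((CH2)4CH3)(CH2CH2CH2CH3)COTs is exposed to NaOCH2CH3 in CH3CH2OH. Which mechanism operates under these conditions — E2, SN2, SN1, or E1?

E2

Conditions: a strong base with a tertiary substrate bearing a β-hydrogen.
These conditions are the textbook signature of the E2 pathway.
A strong (often hindered) base removes a β-H in concert with loss of the leaving group — bimolecular elimination.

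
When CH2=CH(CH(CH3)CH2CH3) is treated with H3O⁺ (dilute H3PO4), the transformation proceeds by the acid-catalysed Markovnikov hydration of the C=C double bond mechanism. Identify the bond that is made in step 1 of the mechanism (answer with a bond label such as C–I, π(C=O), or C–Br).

Step 1: The π electrons of the C=C bond attack a proton of H3O⁺; Markovnikov addition places the new C–H on the less-substituted alkene carbon, so the positive charge ends up on the more-substituted carbon — a secondary carbocation. H2O is released.
The bond formed in this step is the C–H bond.

C–H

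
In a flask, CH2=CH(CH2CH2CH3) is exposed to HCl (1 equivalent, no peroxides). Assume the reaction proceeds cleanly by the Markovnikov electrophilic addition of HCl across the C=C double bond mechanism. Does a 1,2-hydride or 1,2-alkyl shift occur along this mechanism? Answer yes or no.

The first-formed carbocation is secondary.
No single 1,2-shift to an adjacent carbon would produce a more-substituted cation than the one already present, so no rearrangement occurs.

no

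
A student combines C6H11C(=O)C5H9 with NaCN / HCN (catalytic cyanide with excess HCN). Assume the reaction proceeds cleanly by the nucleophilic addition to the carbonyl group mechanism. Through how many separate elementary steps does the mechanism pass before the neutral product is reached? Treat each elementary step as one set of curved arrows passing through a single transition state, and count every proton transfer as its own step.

2

Step 1: CN⁻ attacks the sp² carbonyl carbon; the C=O π bond breaks and the electrons end up as a lone pair on the alkoxide oxygen of the tetrahedral intermediate.
Step 2: Proton transfer from HCN to the alkoxide furnishes a cyanohydrin (and releases another CN⁻ to continue the reaction).
Total: 2 elementary steps.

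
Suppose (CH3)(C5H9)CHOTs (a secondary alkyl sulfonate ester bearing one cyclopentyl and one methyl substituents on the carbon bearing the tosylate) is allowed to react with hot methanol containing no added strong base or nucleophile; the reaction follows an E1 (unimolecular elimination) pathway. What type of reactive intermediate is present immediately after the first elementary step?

Step 1: Rate-determining heterolysis of the C–O bond gives TsO⁻ and a secondary carbocation.
After step 1 the species present is a secondary carbocation.

secondary carbocation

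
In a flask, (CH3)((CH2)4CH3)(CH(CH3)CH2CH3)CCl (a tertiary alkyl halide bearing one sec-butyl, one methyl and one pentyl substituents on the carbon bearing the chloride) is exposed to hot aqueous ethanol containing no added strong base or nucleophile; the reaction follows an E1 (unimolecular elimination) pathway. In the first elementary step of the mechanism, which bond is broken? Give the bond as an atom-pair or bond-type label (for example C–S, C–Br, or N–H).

C–Cl

Step 1: Rate-determining heterolysis of the C–Cl bond gives Cl⁻ and a tertiary carbocation.
The bond broken in this step is the C–Cl bond.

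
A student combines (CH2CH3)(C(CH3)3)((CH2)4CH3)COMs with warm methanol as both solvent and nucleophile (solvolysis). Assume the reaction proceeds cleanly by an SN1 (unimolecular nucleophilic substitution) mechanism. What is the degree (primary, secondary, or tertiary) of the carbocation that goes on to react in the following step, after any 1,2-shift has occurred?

tertiary

Step 1: Unassisted departure of MsO⁻ (taking the C–O bonding pair) generates a tertiary carbocation.
No single 1,2-shift to an adjacent carbon would give a more-substituted cation, so no rearrangement occurs.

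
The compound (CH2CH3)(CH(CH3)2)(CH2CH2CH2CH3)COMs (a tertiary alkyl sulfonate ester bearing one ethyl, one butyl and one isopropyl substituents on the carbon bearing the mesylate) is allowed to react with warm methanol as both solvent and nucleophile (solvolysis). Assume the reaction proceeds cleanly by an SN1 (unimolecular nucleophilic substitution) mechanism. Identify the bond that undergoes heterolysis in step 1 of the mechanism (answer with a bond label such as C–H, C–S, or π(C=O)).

C–O

Step 1: Rate-determining heterolysis of the C–O bond gives MsO⁻ and a tertiary carbocation.
The bond broken in this step is the C–O bond.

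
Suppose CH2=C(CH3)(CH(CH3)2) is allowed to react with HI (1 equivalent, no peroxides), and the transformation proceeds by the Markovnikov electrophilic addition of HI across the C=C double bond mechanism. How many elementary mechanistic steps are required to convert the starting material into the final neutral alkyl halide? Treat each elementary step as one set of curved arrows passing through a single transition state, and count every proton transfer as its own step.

2

Step 1: Protonation of the alkene by HI: the π bond acts as the nucleophile and picks up H⁺, giving the more stable (Markovnikov) tertiary carbocation. The H–I bond breaks heterolytically, releasing I⁻.
(No 1,2-shift: no single shift to an adjacent carbon would give a more stable cation.)
Step 2: The I⁻ anion donates a lone pair to the carbocation, forming the new C–I σ-bond and giving the neutral alkyl halide.
Total: 2 elementary steps.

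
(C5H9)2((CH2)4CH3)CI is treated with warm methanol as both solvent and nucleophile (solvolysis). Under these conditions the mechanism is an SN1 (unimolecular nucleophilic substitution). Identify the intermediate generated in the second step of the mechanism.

oxonium ion

Step 1: Ionisation: the C–I σ-bond cleaves heterolytically; both bonding electrons depart with I⁻, leaving a tertiary carbocation at the α-carbon.
Step 2: Nucleophilic capture: the oxygen of CH3OH bonds to the cationic carbon, producing an oxonium-ion intermediate.
After step 2 the species present is an oxonium ion.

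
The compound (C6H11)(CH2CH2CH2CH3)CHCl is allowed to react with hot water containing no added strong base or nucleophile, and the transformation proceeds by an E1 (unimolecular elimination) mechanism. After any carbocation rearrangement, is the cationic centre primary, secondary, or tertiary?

tertiary

Step 1: The C–Cl bond breaks with both electrons going to the chloride; Cl⁻ leaves and a secondary carbocation remains.
Step 2: Carbocation rearrangement: a 1,2-hydride shift from the adjacent cyclohexyl carbon converts the initially-formed secondary cation into the more stable tertiary cation.
The cation rearranges from secondary to tertiary via a 1,2-hydride shift from the adjacent cyclohexyl carbon; the tertiary cation is what reacts next.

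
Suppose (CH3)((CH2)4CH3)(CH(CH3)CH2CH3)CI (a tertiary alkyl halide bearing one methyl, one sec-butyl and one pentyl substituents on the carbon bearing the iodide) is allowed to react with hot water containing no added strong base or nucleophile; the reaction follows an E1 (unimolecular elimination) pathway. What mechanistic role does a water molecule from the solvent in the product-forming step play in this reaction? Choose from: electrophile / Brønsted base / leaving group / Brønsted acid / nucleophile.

Step 2: A water molecule (solvent) deprotonates a β-carbon; as the C–H bond breaks, those electrons form the new alkene π bond.
A water molecule from the solvent in the product-forming step accepts a proton in a proton-transfer step — a Brønsted base.

Brønsted base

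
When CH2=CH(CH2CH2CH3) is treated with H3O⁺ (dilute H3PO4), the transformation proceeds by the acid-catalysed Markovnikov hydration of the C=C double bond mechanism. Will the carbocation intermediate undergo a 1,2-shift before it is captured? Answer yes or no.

no

The first-formed carbocation is secondary.
No single 1,2-shift to an adjacent carbon would produce a more-substituted cation than the one already present, so no rearrangement occurs.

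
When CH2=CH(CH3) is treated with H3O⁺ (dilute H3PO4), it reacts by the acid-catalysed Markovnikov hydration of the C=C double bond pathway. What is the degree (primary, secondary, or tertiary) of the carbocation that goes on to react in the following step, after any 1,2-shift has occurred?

Step 1: The π electrons of the C=C bond attack a proton of H3O⁺; Markovnikov addition places the new C–H on the less-substituted alkene carbon, so the positive charge ends up on the more-substituted carbon — a secondary carbocation. H2O is released.
No single 1,2-shift to an adjacent carbon would give a more-substituted cation, so no rearrangement occurs.

secondary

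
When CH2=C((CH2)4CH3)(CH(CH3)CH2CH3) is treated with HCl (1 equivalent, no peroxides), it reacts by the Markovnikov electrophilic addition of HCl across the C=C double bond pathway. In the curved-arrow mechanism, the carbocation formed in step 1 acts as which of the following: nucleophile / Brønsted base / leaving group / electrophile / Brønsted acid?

electrophile

Step 2: Cl⁻ captures the cation: a lone pair on Cl⁻ fills the empty p orbital, producing the alkyl halide product.
The carbocation formed in step 1 accepts an electron pair into an empty or π* orbital — it is the electrophile.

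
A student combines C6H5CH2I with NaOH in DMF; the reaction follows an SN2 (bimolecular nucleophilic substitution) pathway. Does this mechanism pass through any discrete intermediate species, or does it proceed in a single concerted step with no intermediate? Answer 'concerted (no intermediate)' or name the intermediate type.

concerted (no intermediate)

The hydroxide nucleophile donates a lone pair from O to the α-carbon in a backside attack; simultaneously the C–I σ-bond breaks and both of its electrons leave with I⁻. One concerted step with inversion of configuration.
All bond changes occur in one transition state; no discrete intermediate is formed.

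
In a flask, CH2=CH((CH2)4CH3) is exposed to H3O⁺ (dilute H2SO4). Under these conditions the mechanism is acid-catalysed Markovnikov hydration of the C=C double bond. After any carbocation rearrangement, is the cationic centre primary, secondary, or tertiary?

secondary

Step 1: The π electrons of the C=C bond attack a proton of H3O⁺; Markovnikov addition places the new C–H on the less-substituted alkene carbon, so the positive charge ends up on the more-substituted carbon — a secondary carbocation. H2O is released.
No single 1,2-shift to an adjacent carbon would give a more-substituted cation, so no rearrangement occurs.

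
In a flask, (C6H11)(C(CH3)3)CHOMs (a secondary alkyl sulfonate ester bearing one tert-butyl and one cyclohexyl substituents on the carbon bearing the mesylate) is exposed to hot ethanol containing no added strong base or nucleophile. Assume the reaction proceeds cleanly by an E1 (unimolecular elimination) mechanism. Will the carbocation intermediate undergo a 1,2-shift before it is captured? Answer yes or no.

yes

The first-formed carbocation is secondary.
The adjacent cyclohexyl carbon already bears 2 other carbon substituents and has a hydrogen to migrate; after a 1,2-hydride shift from that carbon the positive charge sits on a tertiary centre.
Tertiary is more stable than secondary, so the shift occurs.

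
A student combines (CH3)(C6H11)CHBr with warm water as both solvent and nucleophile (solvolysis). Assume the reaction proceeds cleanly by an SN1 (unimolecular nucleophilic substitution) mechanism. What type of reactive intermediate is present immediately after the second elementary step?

Step 1: Rate-determining heterolysis of the C–Br bond gives Br⁻ and a secondary carbocation.
Step 2: A hydride (H with its bonding pair) migrates from the adjacent cyclohexyl carbon to the cationic centre — a 1,2-hydride shift — upgrading the secondary cation to a tertiary one.
After step 2 the species present is a tertiary carbocation.

tertiary carbocation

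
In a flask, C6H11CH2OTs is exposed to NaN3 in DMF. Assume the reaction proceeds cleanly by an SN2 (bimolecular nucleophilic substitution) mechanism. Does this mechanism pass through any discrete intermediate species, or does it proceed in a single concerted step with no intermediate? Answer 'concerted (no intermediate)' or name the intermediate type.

concerted (no intermediate)

Backside attack by N3⁻ on the carbon bearing the tosylate: the new C–N bond forms as the C–O bond breaks, with Walden inversion at carbon.
All bond changes occur in one transition state; no discrete intermediate is formed.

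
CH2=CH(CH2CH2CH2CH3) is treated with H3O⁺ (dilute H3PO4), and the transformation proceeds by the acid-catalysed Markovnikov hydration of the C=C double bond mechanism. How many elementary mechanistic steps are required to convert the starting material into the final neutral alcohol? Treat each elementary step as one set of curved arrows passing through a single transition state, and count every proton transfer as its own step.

Step 1: The π electrons of the C=C bond attack a proton of H3O⁺; Markovnikov addition places the new C–H on the less-substituted alkene carbon, so the positive charge ends up on the more-substituted carbon — a secondary carbocation. H2O is released.
(No 1,2-shift: no single shift to an adjacent carbon would give a more stable cation.)
Step 2: Nucleophilic capture of the cation by H2O produces the protonated alcohol (an oxonium ion).
Step 3: H2O removes a proton from the oxonium oxygen, regenerating H3O⁺ and giving the neutral alcohol.
Total: 3 elementary steps.

3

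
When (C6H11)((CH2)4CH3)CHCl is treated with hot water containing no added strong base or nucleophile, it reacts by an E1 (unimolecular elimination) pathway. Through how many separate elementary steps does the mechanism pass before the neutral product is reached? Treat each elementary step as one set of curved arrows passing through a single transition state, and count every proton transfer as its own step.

3

Step 1: Unassisted departure of Cl⁻ (taking the C–Cl bonding pair) generates a secondary carbocation.
Step 2: A 1,2-hydride shift from the adjacent cyclohexyl carbon moves the positive charge from the secondary centre to an adjacent carbon, generating a more stable tertiary carbocation.
Step 3: Loss of a β-proton to a water molecule of the solvent: the C–H bonding pair collapses toward the cationic carbon to form the C=C π bond, yielding the alkene.
Total: 3 elementary steps.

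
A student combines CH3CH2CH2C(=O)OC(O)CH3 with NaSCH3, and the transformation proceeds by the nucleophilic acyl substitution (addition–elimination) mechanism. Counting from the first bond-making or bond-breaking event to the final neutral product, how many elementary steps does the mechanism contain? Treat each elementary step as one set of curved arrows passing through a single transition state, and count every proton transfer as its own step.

Step 1: A lone pair on the S of CH3S⁻ attacks the electrophilic acyl carbon; the π(C=O) electrons move onto oxygen, giving a tetrahedral intermediate.
Step 2: Collapse of the tetrahedral intermediate: the alkoxide oxygen pushes its lone pair back to re-form C=O while CH3CO2⁻ leaves.
Total: 2 elementary steps.

2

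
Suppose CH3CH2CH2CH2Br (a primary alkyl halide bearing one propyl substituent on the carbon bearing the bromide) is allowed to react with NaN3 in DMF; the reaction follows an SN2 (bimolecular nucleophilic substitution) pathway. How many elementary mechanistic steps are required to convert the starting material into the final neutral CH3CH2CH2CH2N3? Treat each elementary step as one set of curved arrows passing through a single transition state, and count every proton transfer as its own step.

1

Step 1: N3⁻ attacks the back face of the α-carbon while Br⁻ departs with the C–Br bonding pair — a single concerted displacement through a pentacoordinate transition state.
Total: 1 elementary step.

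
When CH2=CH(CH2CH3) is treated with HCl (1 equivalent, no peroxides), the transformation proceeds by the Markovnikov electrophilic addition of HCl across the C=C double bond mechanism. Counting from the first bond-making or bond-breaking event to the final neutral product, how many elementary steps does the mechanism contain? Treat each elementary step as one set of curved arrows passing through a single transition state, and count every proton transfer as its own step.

2

Step 1: Protonation of the alkene by HCl: the π bond acts as the nucleophile and picks up H⁺, giving the more stable (Markovnikov) secondary carbocation. The H–Cl bond breaks heterolytically, releasing Cl⁻.
(No 1,2-shift: no single shift to an adjacent carbon would give a more stable cation.)
Step 2: Nucleophilic attack by Cl⁻ on the carbocation completes the addition, giving R–Cl.
Total: 2 elementary steps.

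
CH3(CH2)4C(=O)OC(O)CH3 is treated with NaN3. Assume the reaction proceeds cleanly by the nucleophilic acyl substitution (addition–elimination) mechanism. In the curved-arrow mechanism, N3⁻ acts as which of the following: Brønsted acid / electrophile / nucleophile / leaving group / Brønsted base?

Step 1: A lone pair on the N of N3⁻ attacks the electrophilic acyl carbon; the π(C=O) electrons move onto oxygen, giving a tetrahedral intermediate.
N3⁻ donates an electron pair to form a new σ-bond to carbon — it is the nucleophile.

nucleophile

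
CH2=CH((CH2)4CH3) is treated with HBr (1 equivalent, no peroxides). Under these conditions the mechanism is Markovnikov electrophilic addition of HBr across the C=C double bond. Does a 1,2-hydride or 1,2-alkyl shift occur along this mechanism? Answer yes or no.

no

The first-formed carbocation is secondary.
No single 1,2-shift to an adjacent carbon would produce a more-substituted cation than the one already present, so no rearrangement occurs.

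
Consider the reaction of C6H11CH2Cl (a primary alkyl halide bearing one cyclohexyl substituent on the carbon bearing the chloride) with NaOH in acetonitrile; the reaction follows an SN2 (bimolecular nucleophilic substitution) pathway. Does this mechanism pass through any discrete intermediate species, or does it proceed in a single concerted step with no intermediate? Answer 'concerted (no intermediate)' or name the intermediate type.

concerted (no intermediate)

OH⁻ attacks the back face of the α-carbon while Cl⁻ departs with the C–Cl bonding pair — a single concerted displacement through a pentacoordinate transition state.
All bond changes occur in one transition state; no discrete intermediate is formed.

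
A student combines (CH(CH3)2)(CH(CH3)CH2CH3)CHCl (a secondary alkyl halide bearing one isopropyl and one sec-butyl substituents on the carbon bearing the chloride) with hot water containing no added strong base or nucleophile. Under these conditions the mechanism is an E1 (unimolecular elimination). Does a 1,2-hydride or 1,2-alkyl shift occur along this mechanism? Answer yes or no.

The first-formed carbocation is secondary.
The adjacent isopropyl carbon already bears 2 other carbon substituents and has a hydrogen to migrate; after a 1,2-hydride shift from that carbon the positive charge sits on a tertiary centre.
Tertiary is more stable than secondary, so the shift occurs.

yes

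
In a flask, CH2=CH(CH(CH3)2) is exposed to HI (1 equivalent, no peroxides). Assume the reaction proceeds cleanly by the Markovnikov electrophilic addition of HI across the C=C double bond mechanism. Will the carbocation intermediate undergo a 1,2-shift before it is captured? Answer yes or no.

yes

The first-formed carbocation is secondary.
The adjacent isopropyl carbon already bears 2 other carbon substituents and has a hydrogen to migrate; after a 1,2-hydride shift from that carbon the positive charge sits on a tertiary centre.
Tertiary is more stable than secondary, so the shift occurs.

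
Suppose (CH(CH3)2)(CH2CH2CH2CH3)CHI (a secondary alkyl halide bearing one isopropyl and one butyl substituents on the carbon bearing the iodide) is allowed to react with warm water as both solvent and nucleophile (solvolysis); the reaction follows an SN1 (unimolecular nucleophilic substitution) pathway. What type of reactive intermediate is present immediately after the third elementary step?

oxonium ion

Step 1: Ionisation: the C–I σ-bond cleaves heterolytically; both bonding electrons depart with I⁻, leaving a secondary carbocation at the α-carbon.
Step 2: Carbocation rearrangement: a 1,2-hydride shift from the adjacent isopropyl carbon converts the initially-formed secondary cation into the more stable tertiary cation.
Step 3: H2O donates an oxygen lone pair into the empty p orbital of the cation, giving a protonated alcohol (an oxonium ion).
After step 3 the species present is an oxonium ion.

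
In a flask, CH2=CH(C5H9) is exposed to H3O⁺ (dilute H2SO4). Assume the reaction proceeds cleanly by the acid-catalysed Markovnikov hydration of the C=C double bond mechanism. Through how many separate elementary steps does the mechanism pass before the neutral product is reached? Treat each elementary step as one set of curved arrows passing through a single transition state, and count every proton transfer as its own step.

4

Step 1: Electrophilic addition begins with the π(C=C) electrons forming a bond to the proton of H3O⁺. Following Markovnikov's rule, the resulting cation is secondary. H2O is released.
Step 2: Carbocation rearrangement: a 1,2-hydride shift from the adjacent cyclopentyl carbon converts the initially-formed secondary cation into the more stable tertiary cation.
Step 3: Nucleophilic capture of the cation by H2O produces the protonated alcohol (an oxonium ion).
Step 4: Proton transfer from the O–H of the oxonium ion to H2O completes the catalytic cycle and yields the alcohol.
Total: 4 elementary steps.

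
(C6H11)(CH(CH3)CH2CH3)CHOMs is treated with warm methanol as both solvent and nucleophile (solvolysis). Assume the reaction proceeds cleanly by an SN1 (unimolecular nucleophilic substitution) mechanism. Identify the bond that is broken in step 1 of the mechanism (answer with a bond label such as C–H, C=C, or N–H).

Step 1: Rate-determining heterolysis of the C–O bond gives MsO⁻ and a secondary carbocation.
The bond broken in this step is the C–O bond.

C–O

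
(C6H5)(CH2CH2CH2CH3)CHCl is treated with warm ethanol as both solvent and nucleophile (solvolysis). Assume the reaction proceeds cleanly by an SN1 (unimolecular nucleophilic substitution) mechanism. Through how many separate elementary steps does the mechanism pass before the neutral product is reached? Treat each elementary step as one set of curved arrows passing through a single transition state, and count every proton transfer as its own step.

3

Step 1: Ionisation: the C–Cl σ-bond cleaves heterolytically; both bonding electrons depart with Cl⁻, leaving a secondary carbocation at the α-carbon.
(No 1,2-shift: no single shift to an adjacent carbon would give a more stable cation.)
Step 2: A lone pair on the oxygen of CH3CH2OH attacks the carbocation, forming a new C–O σ-bond and an oxonium ion.
Step 3: A second solvent molecule removes the proton on oxygen, giving the neutral ether product.
Total: 3 elementary steps.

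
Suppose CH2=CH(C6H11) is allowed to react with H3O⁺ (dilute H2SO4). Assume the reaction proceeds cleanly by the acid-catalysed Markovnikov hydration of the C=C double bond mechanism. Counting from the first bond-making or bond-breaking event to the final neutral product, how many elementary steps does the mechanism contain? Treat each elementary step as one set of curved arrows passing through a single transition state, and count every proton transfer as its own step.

Step 1: The π electrons of the C=C bond attack a proton of H3O⁺; Markovnikov addition places the new C–H on the less-substituted alkene carbon, so the positive charge ends up on the more-substituted carbon — a secondary carbocation. H2O is released.
Step 2: A 1,2-hydride shift from the adjacent cyclohexyl carbon moves the positive charge from the secondary centre to an adjacent carbon, generating a more stable tertiary carbocation.
Step 3: Nucleophilic capture of the cation by H2O produces the protonated alcohol (an oxonium ion).
Step 4: Proton transfer from the O–H of the oxonium ion to H2O completes the catalytic cycle and yields the alcohol.
Total: 4 elementary steps.

4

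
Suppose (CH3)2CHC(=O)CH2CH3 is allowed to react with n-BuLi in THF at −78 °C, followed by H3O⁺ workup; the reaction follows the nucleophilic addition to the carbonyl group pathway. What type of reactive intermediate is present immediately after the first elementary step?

Step 1: Nucleophilic addition: the carbanion-like carbon of n-BuLi adds to the carbonyl carbon, pushing the π(C=O) electron pair onto oxygen and giving a tetrahedral alkoxide.
After step 1 the species present is a tetrahedral alkoxide intermediate.

tetrahedral alkoxide intermediate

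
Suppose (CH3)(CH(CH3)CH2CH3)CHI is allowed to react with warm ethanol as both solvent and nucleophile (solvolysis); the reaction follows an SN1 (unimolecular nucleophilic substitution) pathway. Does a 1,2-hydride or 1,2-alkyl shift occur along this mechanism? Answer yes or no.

The first-formed carbocation is secondary.
The adjacent sec-butyl carbon already bears 2 other carbon substituents and has a hydrogen to migrate; after a 1,2-hydride shift from that carbon the positive charge sits on a tertiary centre.
Tertiary is more stable than secondary, so the shift occurs.

yes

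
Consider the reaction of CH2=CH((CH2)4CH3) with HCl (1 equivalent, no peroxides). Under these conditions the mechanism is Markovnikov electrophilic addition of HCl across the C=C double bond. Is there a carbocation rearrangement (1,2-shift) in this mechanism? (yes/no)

no

The first-formed carbocation is secondary.
No single 1,2-shift to an adjacent carbon would produce a more-substituted cation than the one already present, so no rearrangement occurs.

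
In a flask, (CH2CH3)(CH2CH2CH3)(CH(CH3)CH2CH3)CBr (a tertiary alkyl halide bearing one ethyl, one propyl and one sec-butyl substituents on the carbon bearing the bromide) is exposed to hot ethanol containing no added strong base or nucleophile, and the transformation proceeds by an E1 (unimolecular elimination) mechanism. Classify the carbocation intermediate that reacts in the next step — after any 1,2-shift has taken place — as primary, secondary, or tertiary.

tertiary

Step 1: Rate-determining heterolysis of the C–Br bond gives Br⁻ and a tertiary carbocation.
No single 1,2-shift to an adjacent carbon would give a more-substituted cation, so no rearrangement occurs.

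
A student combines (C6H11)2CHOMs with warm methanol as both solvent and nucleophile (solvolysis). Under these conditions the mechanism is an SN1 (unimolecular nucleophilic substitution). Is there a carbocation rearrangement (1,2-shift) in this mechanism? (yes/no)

The first-formed carbocation is secondary.
The adjacent cyclohexyl carbon already bears 2 other carbon substituents and has a hydrogen to migrate; after a 1,2-hydride shift from that carbon the positive charge sits on a tertiary centre.
Tertiary is more stable than secondary, so the shift occurs.

yes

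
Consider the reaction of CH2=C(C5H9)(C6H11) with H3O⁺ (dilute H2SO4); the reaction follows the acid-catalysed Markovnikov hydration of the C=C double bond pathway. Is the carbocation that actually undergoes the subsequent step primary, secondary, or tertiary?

Step 1: Protonation of the alkene by H3O⁺: the π bond acts as the nucleophile and picks up H⁺, giving the more stable (Markovnikov) tertiary carbocation. H2O is released.
No single 1,2-shift to an adjacent carbon would give a more-substituted cation, so no rearrangement occurs.

tertiary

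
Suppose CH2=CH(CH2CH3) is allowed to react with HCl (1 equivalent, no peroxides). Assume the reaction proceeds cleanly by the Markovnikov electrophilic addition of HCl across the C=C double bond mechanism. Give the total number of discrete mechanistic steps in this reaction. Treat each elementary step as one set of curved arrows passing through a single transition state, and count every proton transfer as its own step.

Step 1: The π electrons of the C=C bond attack a proton of HCl; Markovnikov addition places the new C–H on the less-substituted alkene carbon, so the positive charge ends up on the more-substituted carbon — a secondary carbocation. The H–Cl bond breaks heterolytically, releasing Cl⁻.
(No 1,2-shift: no single shift to an adjacent carbon would give a more stable cation.)
Step 2: Cl⁻ captures the cation: a lone pair on Cl⁻ fills the empty p orbital, producing the alkyl halide product.
Total: 2 elementary steps.

2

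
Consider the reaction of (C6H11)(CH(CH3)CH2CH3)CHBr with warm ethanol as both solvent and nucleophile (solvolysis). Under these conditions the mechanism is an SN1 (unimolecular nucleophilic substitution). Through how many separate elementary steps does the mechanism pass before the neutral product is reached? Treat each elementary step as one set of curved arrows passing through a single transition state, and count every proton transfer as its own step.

Step 1: Unassisted departure of Br⁻ (taking the C–Br bonding pair) generates a secondary carbocation.
Step 2: A hydride (H with its bonding pair) migrates from the adjacent cyclohexyl carbon to the cationic centre — a 1,2-hydride shift — upgrading the secondary cation to a tertiary one.
Step 3: A lone pair on the oxygen of CH3CH2OH attacks the carbocation, forming a new C–O σ-bond and an oxonium ion.
Step 4: A second solvent molecule removes the proton on oxygen, giving the neutral ether product.
Total: 4 elementary steps.

4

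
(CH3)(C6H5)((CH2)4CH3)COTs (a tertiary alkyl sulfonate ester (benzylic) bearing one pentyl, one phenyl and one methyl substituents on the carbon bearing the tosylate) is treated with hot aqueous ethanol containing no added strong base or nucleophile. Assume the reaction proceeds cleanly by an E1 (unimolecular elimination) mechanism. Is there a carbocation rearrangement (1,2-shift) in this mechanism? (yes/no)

The first-formed carbocation is tertiary.
No single 1,2-shift to an adjacent carbon would produce a more-substituted cation than the one already present, so no rearrangement occurs.

no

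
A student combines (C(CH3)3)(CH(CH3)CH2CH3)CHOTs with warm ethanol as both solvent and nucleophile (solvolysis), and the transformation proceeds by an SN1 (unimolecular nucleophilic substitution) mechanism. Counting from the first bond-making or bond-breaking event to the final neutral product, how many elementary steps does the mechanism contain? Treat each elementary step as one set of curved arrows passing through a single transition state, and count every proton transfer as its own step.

4

Step 1: The C–O bond breaks with both electrons going to the tosylate; TsO⁻ leaves and a secondary carbocation remains.
Step 2: Carbocation rearrangement: a 1,2-hydride shift from the adjacent sec-butyl carbon converts the initially-formed secondary cation into the more stable tertiary cation.
Step 3: Nucleophilic capture: the oxygen of CH3CH2OH bonds to the cationic carbon, producing an oxonium-ion intermediate.
Step 4: Proton transfer from the O–H of the oxonium ion to a solvent molecule delivers the neutral ether.
Total: 4 elementary steps.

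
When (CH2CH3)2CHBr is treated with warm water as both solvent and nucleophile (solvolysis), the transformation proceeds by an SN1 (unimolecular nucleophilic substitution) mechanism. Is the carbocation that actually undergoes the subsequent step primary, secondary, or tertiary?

Step 1: Rate-determining heterolysis of the C–Br bond gives Br⁻ and a secondary carbocation.
No single 1,2-shift to an adjacent carbon would give a more-substituted cation, so no rearrangement occurs.

secondary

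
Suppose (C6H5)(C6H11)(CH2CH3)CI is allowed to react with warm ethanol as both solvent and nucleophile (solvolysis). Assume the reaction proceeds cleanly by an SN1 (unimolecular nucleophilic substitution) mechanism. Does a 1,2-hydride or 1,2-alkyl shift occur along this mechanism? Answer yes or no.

The first-formed carbocation is tertiary.
No single 1,2-shift to an adjacent carbon would produce a more-substituted cation than the one already present, so no rearrangement occurs.

no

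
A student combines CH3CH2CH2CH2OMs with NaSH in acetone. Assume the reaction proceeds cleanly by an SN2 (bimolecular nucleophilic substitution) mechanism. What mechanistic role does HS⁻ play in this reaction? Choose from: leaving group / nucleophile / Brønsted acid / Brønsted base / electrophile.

Step 1: HS⁻ attacks the back face of the α-carbon while MsO⁻ departs with the C–O bonding pair — a single concerted displacement through a pentacoordinate transition state.
HS⁻ donates an electron pair to form a new σ-bond to carbon — it is the nucleophile.

nucleophile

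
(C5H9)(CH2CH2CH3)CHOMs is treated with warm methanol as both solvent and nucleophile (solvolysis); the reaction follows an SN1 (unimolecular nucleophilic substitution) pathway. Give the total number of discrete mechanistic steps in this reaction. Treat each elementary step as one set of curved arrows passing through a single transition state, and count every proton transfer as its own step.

Step 1: The C–O bond breaks with both electrons going to the mesylate; MsO⁻ leaves and a secondary carbocation remains.
Step 2: Carbocation rearrangement: a 1,2-hydride shift from the adjacent cyclopentyl carbon converts the initially-formed secondary cation into the more stable tertiary cation.
Step 3: A lone pair on the oxygen of CH3OH attacks the carbocation, forming a new C–O σ-bond and an oxonium ion.
Step 4: Proton transfer from the O–H of the oxonium ion to a solvent molecule delivers the neutral ether.
Total: 4 elementary steps.

4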